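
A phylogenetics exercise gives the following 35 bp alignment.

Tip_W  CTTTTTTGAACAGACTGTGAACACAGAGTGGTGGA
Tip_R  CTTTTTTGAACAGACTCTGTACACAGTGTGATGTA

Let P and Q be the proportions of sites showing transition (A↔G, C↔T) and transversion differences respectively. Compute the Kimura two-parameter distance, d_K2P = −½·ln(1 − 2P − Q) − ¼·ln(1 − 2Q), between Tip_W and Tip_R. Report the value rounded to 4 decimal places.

Mismatches occur at site 17 (G↔C, transversion), site 20 (A↔T, transversion), site 27 (A↔T, transversion), site 31 (G↔A, transition), site 34 (G↔T, transversion).
Of the 5 differences, 1 transition and 4 transversions over 35 sites: P = 1/35 = 0.028571, Q = 4/35 = 0.114286.
d = −0.5·ln(0.828572) − 0.25·ln(0.771428) = −0.5·(-0.188052) − 0.25·(-0.259512) = 0.1589.

0.1589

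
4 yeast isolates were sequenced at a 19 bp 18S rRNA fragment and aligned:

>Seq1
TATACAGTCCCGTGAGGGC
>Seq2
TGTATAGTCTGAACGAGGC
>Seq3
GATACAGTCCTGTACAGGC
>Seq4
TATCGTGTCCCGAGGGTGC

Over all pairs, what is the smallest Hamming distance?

5

Pairwise Hamming distances:
  Seq1 vs Seq2: 9
  Seq1 vs Seq3: 5
  Seq1 vs Seq4: 6
  Seq2 vs Seq3: 9
  Seq2 vs Seq4: 10
  Seq3 vs Seq4: 10
The smallest is 5, between Seq1 and Seq3.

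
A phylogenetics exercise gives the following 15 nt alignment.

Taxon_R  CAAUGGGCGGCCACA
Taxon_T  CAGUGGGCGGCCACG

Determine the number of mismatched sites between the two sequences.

Mismatches occur at site 3 (A↔G), site 15 (A↔G).
That gives 2 mismatches out of 15 aligned sites, so the Hamming distance is 2.

2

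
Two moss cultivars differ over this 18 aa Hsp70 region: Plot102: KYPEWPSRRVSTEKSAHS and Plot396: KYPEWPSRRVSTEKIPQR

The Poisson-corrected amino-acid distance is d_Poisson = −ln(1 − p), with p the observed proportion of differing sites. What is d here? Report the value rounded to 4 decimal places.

0.2513

Differing sites — 15:S/I; 16:A/P; 17:H/Q; 18:S/R.
p = 4/18 = 0.222222.
d = −ln(1 − 0.222222) = −ln(0.777778) = 0.2513.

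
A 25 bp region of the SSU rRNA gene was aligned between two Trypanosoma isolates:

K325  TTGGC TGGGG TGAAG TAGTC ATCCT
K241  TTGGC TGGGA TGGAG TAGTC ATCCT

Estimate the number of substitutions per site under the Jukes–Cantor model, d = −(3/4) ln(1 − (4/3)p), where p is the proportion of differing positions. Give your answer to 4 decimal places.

0.0846

Mismatches occur at site 10 (G/A), site 13 (A/G).
p = 2/25 = 0.080000.
d = −0.75 · ln(1 − (4/3)·0.080000) = −0.75 · ln(0.893333) = −0.75 · (-0.112796) = 0.0846.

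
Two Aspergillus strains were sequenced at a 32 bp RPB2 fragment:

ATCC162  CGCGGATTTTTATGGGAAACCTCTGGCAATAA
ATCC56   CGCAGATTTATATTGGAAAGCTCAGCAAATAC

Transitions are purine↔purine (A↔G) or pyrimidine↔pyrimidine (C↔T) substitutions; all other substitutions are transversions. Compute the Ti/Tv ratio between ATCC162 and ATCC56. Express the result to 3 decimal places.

Differing sites — 4:G/A (Ti); 10:T/A (Tv); 14:G/T (Tv); 20:C/G (Tv); 24:T/A (Tv); 26:G/C (Tv); 27:C/A (Tv); 32:A/C (Tv).
Of the 8 differences, 1 transition and 7 transversions, so Ti/Tv = 1/7 = 0.143.

0.143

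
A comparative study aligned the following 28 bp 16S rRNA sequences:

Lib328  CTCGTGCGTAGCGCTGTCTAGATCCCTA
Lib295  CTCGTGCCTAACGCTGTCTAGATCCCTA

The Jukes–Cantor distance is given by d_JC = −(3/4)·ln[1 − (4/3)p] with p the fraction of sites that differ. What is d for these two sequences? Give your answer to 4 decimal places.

0.0751

Differing sites — 8:G/C; 11:G/A.
p = 2/28 = 0.071429.
d = −0.75 · ln(1 − (4/3)·0.071429) = −0.75 · ln(0.904761) = −0.75 · (-0.100084) = 0.0751.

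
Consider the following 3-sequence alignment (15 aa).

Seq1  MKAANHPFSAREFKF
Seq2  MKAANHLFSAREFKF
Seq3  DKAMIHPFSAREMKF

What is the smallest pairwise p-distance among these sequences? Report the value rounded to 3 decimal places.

0.067

Pairwise Hamming distances:
  Seq1 vs Seq2: 1
  Seq1 vs Seq3: 4
  Seq2 vs Seq3: 5
The smallest is 1 mismatch, between Seq1 and Seq2; p = 1/15 = 0.067.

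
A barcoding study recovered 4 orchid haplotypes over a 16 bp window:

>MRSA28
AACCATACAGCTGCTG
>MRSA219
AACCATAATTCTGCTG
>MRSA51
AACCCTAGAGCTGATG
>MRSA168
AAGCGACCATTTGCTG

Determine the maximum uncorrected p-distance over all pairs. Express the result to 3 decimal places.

0.500

Pairwise Hamming distances:
  MRSA28 vs MRSA219: 3
  MRSA28 vs MRSA51: 3
  MRSA28 vs MRSA168: 6
  MRSA219 vs MRSA51: 5
  MRSA219 vs MRSA168: 7
  MRSA51 vs MRSA168: 8
The largest is 8 mismatches, between MRSA51 and MRSA168; p = 8/16 = 0.500.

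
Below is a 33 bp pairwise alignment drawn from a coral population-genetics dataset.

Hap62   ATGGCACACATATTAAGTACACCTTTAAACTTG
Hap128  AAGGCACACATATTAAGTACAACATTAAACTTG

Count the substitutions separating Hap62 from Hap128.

3

Differing sites — 2:T/A; 22:C/A; 24:T/A.
That gives 3 mismatches out of 33 aligned sites, so the Hamming distance is 3.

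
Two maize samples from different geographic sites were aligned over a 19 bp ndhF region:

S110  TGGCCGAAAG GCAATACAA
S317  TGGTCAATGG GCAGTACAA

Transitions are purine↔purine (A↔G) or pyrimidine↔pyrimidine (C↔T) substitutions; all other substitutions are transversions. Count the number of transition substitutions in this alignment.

4

Differing sites — 4:C/T (Ti); 6:G/A (Ti); 8:A/T (Tv); 9:A/G (Ti); 14:A/G (Ti).
Of the 5 differences, 4 transitions and 1 transversion, so the answer is 4.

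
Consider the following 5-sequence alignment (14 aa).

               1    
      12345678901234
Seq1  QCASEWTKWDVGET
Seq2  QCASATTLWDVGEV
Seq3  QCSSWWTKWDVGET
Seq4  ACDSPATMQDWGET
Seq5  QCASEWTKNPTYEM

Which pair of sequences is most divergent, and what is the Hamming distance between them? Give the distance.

Pairwise Hamming distances:
  Seq1 vs Seq2: 4
  Seq1 vs Seq3: 2
  Seq1 vs Seq4: 7
  Seq1 vs Seq5: 5
  Seq2 vs Seq3: 5
  Seq2 vs Seq4: 8
  Seq2 vs Seq5: 8
  Seq3 vs Seq4: 7
  Seq3 vs Seq5: 7
  Seq4 vs Seq5: 10
The largest is 10, between Seq4 and Seq5.

10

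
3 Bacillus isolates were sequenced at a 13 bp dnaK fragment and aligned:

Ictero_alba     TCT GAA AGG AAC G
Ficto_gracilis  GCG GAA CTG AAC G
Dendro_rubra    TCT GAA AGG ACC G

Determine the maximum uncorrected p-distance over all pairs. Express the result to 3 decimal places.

Pairwise Hamming distances:
  Ictero_alba vs Ficto_gracilis: 4
  Ictero_alba vs Dendro_rubra: 1
  Ficto_gracilis vs Dendro_rubra: 5
The largest is 5 mismatches, between Ficto_gracilis and Dendro_rubra; p = 5/13 = 0.385.

0.385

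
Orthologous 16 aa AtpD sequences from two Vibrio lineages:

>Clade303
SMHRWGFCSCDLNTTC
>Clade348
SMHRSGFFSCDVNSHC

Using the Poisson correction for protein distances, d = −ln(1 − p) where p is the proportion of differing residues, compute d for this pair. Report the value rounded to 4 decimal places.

Differing sites — 5:W/S; 8:C/F; 12:L/V; 14:T/S; 15:T/H.
p = 5/16 = 0.312500.
d = −ln(1 − 0.312500) = −ln(0.687500) = 0.3747.

0.3747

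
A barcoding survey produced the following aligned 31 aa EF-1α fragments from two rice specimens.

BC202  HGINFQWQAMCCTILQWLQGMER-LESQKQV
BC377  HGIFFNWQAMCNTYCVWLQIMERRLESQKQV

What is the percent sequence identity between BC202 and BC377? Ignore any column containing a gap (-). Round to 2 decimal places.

Excluding the 1 gap column leaves 30 comparable sites.
Mismatches occur at site 4 (N↔F), site 6 (Q↔N), site 12 (C↔N), site 14 (I↔Y), site 15 (L↔C), site 16 (Q↔V), site 20 (G↔I).
23 of the 30 comparable sites match, so the percent identity is 23/30 × 100 = 76.67%.

76.67%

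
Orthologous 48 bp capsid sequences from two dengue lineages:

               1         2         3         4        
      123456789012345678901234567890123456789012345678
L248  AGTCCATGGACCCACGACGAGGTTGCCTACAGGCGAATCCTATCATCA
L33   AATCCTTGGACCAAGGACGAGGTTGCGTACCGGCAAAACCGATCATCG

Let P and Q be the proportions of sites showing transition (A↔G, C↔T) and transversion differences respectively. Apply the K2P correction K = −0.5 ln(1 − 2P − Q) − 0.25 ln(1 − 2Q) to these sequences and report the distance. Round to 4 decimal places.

The sequences differ at positions 2 (G/A, transition), 6 (A/T, transversion), 13 (C/A, transversion), 15 (C/G, transversion), 27 (C/G, transversion), 31 (A/C, transversion), 35 (G/A, transition), 38 (T/A, transversion), 41 (T/G, transversion), 48 (A/G, transition).
Of the 10 differences, 3 transitions and 7 transversions over 48 sites: P = 3/48 = 0.062500, Q = 7/48 = 0.145833.
d = −0.5·ln(0.729167) − 0.25·ln(0.708334) = −0.5·(-0.315852) − 0.25·(-0.344840) = 0.2441.

0.2441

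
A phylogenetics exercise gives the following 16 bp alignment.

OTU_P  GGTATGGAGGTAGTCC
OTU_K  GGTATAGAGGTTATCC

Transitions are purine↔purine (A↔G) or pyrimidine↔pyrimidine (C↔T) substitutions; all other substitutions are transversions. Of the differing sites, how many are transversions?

Differing sites — 6:G/A (Ti); 12:A/T (Tv); 13:G/A (Ti).
Of the 3 differences, 2 transitions and 1 transversion, so the answer is 1.

1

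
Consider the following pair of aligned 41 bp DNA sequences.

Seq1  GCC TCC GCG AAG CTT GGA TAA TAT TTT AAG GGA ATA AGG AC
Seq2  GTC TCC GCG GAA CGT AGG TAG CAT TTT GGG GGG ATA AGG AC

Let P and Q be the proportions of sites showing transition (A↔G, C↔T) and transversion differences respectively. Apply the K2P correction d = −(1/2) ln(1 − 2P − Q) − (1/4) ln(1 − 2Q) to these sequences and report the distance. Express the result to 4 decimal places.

Mismatches occur at site 2 (C/T, transition), site 10 (A/G, transition), site 12 (G/A, transition), site 14 (T/G, transversion), site 16 (G/A, transition), site 18 (A/G, transition), site 21 (A/G, transition), site 22 (T/C, transition), site 28 (A/G, transition), site 29 (A/G, transition), site 33 (A/G, transition).
Of the 11 differences, 10 transitions and 1 transversion over 41 sites: P = 10/41 = 0.243902, Q = 1/41 = 0.024390.
d = −0.5·ln(0.487806) − 0.25·ln(0.951220) = −0.5·(-0.717837) − 0.25·(-0.050010) = 0.3714.

0.3714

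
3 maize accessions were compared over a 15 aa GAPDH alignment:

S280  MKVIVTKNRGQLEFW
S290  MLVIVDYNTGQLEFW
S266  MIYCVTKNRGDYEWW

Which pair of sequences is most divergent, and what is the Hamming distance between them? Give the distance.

Pairwise Hamming distances:
  S280 vs S290: 4
  S280 vs S266: 6
  S290 vs S266: 9
The largest is 9, between S290 and S266.

9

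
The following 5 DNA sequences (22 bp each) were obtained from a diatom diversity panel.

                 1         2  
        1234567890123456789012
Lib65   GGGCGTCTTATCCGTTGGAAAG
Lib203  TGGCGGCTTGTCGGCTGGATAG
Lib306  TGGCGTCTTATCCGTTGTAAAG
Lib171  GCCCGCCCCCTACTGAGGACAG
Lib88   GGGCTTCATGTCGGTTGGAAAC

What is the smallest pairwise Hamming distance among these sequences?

2

Pairwise Hamming distances:
  Lib65 vs Lib203: 6
  Lib65 vs Lib306: 2
  Lib65 vs Lib171: 11
  Lib65 vs Lib88: 5
  Lib203 vs Lib306: 6
  Lib203 vs Lib171: 13
  Lib203 vs Lib88: 7
  Lib306 vs Lib171: 13
  Lib306 vs Lib88: 7
  Lib171 vs Lib88: 14
The smallest is 2, between Lib65 and Lib306.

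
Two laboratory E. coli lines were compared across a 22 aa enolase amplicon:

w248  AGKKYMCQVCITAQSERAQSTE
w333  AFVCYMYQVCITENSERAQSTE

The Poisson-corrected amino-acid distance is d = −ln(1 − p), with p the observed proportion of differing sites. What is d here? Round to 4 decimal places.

Mismatches occur at site 2 (G↔F), site 3 (K↔V), site 4 (K↔C), site 7 (C↔Y), site 13 (A↔E), site 14 (Q↔N).
p = 6/22 = 0.272727.
d = −ln(1 − 0.272727) = −ln(0.727273) = 0.3185.

0.3185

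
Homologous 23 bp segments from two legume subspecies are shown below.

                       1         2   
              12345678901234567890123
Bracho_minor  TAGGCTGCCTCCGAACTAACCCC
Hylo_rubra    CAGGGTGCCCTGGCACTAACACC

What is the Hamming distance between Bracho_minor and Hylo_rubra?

Differing sites — 1:T/C; 5:C/G; 10:T/C; 11:C/T; 12:C/G; 14:A/C; 21:C/A.
That gives 7 mismatches out of 23 aligned sites, so the Hamming distance is 7.

7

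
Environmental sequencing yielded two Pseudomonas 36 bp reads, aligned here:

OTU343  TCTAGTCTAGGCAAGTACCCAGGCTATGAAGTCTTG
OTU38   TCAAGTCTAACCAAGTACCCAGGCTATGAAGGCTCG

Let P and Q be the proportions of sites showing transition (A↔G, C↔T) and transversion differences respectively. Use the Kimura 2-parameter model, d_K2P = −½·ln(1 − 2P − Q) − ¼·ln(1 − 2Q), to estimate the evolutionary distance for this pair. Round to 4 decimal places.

0.1537

Mismatches occur at site 3 (T↔A, transversion), site 10 (G↔A, transition), site 11 (G↔C, transversion), site 32 (T↔G, transversion), site 35 (T↔C, transition).
Of the 5 differences, 2 transitions and 3 transversions over 36 sites: P = 2/36 = 0.055556, Q = 3/36 = 0.083333.
d = −0.5·ln(0.805555) − 0.25·ln(0.833334) = −0.5·(-0.216224) − 0.25·(-0.182321) = 0.1537.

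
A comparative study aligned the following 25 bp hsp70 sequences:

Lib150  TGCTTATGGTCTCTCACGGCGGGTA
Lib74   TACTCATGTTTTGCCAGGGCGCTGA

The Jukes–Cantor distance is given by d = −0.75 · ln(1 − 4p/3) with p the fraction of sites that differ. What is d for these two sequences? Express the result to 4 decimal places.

0.5716

Differing sites — 2:G/A; 5:T/C; 9:G/T; 11:C/T; 13:C/G; 14:T/C; 17:C/G; 22:G/C; 23:G/T; 24:T/G.
p = 10/25 = 0.400000.
d = −0.75 · ln(1 − (4/3)·0.400000) = −0.75 · ln(0.466667) = −0.75 · (-0.762139) = 0.5716.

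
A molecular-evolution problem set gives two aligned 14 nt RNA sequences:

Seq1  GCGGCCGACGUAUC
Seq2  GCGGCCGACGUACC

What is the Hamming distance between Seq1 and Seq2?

The sequences differ at position 13 (U/C).
That gives 1 mismatch out of 14 aligned sites, so the Hamming distance is 1.

1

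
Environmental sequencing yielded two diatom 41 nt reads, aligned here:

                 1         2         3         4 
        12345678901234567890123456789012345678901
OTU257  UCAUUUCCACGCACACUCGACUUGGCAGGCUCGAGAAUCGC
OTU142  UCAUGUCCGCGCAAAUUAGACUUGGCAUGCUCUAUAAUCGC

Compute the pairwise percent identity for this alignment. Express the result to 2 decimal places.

Mismatches occur at site 5 (U/G), site 9 (A/G), site 14 (C/A), site 16 (C/U), site 18 (C/A), site 28 (G/U), site 33 (G/U), site 35 (G/U).
33 of the 41 sites match, so the percent identity is 33/41 × 100 = 80.49%.

80.49%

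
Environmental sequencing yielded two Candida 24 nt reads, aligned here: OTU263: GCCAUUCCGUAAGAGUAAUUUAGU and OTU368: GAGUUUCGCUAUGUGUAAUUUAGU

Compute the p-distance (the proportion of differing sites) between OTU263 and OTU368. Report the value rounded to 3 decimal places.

0.292

Differing sites — 2:C/A; 3:C/G; 4:A/U; 8:C/G; 9:G/C; 12:A/U; 14:A/U.
There are 7 differences over 24 sites, so p = 7/24 = 0.292.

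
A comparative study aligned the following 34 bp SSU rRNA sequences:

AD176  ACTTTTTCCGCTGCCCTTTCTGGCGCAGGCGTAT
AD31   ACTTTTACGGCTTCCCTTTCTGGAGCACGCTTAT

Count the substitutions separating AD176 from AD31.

6

Mismatches occur at site 7 (T↔A), site 9 (C↔G), site 13 (G↔T), site 24 (C↔A), site 28 (G↔C), site 31 (G↔T).
That gives 6 mismatches out of 34 aligned sites, so the Hamming distance is 6.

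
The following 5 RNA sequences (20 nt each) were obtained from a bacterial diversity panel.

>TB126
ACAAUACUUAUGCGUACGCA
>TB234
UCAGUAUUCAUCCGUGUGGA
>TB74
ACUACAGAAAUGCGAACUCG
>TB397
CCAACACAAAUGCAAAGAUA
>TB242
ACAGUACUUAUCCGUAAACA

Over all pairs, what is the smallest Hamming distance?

Pairwise Hamming distances:
  TB126 vs TB234: 8
  TB126 vs TB74: 8
  TB126 vs TB397: 9
  TB126 vs TB242: 4
  TB234 vs TB74: 14
  TB234 vs TB397: 13
  TB234 vs TB242: 7
  TB74 vs TB397: 8
  TB74 vs TB242: 11
  TB397 vs TB242: 10
The smallest is 4, between TB126 and TB242.

4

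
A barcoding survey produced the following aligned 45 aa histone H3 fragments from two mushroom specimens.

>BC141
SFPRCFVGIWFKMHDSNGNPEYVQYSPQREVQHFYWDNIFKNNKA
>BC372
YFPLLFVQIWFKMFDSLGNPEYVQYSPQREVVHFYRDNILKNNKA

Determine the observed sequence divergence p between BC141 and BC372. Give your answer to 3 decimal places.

0.200

The sequences differ at positions 1 (S/Y), 4 (R/L), 5 (C/L), 8 (G/Q), 14 (H/F), 17 (N/L), 32 (Q/V), 36 (W/R), 40 (F/L).
There are 9 differences over 45 sites, so p = 9/45 = 0.200.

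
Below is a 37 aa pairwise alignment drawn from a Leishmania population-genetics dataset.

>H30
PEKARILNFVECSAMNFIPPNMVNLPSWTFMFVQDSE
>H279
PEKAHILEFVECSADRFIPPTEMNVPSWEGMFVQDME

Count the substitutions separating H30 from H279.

Mismatches occur at site 5 (R↔H), site 8 (N↔E), site 15 (M↔D), site 16 (N↔R), site 21 (N↔T), site 22 (M↔E), site 23 (V↔M), site 25 (L↔V), site 29 (T↔E), site 30 (F↔G), site 36 (S↔M).
That gives 11 mismatches out of 37 aligned sites, so the Hamming distance is 11.

11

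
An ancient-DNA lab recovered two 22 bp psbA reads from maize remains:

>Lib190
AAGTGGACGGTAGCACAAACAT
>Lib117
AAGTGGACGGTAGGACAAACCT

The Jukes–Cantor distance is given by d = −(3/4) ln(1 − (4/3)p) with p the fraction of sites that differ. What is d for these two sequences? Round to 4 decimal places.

0.0969

Differing sites — 14:C/G; 21:A/C.
p = 2/22 = 0.090909.
d = −0.75 · ln(1 − (4/3)·0.090909) = −0.75 · ln(0.878788) = −0.75 · (-0.129212) = 0.0969.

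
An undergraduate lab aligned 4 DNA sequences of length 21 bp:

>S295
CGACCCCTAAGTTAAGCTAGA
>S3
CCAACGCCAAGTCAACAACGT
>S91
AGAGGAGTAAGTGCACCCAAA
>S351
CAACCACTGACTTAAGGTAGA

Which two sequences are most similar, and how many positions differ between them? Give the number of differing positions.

Pairwise Hamming distances:
  S295 vs S3: 10
  S295 vs S91: 10
  S295 vs S351: 5
  S3 vs S91: 14
  S3 vs S351: 12
  S91 vs S351: 13
The smallest is 5, between S295 and S351.

5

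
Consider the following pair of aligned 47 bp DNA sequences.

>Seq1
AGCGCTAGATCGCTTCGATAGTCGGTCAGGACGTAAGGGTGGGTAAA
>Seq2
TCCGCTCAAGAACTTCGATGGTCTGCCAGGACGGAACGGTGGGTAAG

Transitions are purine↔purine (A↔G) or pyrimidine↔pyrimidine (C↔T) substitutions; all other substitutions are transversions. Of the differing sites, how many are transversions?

8

The sequences differ at positions 1 (A/T, transversion), 2 (G/C, transversion), 7 (A/C, transversion), 8 (G/A, transition), 10 (T/G, transversion), 11 (C/A, transversion), 12 (G/A, transition), 20 (A/G, transition), 24 (G/T, transversion), 26 (T/C, transition), 34 (T/G, transversion), 37 (G/C, transversion), 47 (A/G, transition).
Of the 13 differences, 5 transitions and 8 transversions, so the answer is 8.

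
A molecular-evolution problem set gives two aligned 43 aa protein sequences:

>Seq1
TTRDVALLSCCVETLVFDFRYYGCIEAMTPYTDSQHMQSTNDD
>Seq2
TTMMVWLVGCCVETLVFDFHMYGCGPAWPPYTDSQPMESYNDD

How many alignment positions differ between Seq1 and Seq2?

Mismatches occur at site 3 (R→M), site 4 (D→M), site 6 (A→W), site 8 (L→V), site 9 (S→G), site 20 (R→H), site 21 (Y→M), site 25 (I→G), site 26 (E→P), site 28 (M→W), site 29 (T→P), site 36 (H→P), site 38 (Q→E), site 40 (T→Y).
That gives 14 mismatches out of 43 aligned sites, so the Hamming distance is 14.

14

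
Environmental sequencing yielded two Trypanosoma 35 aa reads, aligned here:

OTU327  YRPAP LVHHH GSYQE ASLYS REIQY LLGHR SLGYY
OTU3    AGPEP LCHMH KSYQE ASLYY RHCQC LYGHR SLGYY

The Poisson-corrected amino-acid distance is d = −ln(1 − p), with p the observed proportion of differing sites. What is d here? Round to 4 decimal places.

0.3773

Mismatches occur at site 1 (Y→A), site 2 (R→G), site 4 (A→E), site 7 (V→C), site 9 (H→M), site 11 (G→K), site 20 (S→Y), site 22 (E→H), site 23 (I→C), site 25 (Y→C), site 27 (L→Y).
p = 11/35 = 0.314286.
d = −ln(1 − 0.314286) = −ln(0.685714) = 0.3773.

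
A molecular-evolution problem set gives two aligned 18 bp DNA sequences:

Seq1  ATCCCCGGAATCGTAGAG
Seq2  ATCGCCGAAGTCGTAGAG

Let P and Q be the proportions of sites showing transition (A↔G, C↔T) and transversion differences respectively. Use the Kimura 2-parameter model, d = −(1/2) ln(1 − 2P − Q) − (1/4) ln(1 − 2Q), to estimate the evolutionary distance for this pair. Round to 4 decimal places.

The sequences differ at positions 4 (C/G, transversion), 8 (G/A, transition), 10 (A/G, transition).
Of the 3 differences, 2 transitions and 1 transversion over 18 sites: P = 2/18 = 0.111111, Q = 1/18 = 0.055556.
d = −0.5·ln(0.722222) − 0.25·ln(0.888888) = −0.5·(-0.325423) − 0.25·(-0.117784) = 0.1922.

0.1922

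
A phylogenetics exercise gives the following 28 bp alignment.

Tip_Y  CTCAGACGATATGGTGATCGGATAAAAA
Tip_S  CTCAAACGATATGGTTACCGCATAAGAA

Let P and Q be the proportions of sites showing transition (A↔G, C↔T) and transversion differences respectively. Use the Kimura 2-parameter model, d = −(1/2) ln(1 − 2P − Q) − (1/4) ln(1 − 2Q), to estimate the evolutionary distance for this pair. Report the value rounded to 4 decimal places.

0.2068

Mismatches occur at site 5 (G/A, transition), site 16 (G/T, transversion), site 18 (T/C, transition), site 21 (G/C, transversion), site 26 (A/G, transition).
Of the 5 differences, 3 transitions and 2 transversions over 28 sites: P = 3/28 = 0.107143, Q = 2/28 = 0.071429.
d = −0.5·ln(0.714285) − 0.25·ln(0.857142) = −0.5·(-0.336473) − 0.25·(-0.154152) = 0.2068.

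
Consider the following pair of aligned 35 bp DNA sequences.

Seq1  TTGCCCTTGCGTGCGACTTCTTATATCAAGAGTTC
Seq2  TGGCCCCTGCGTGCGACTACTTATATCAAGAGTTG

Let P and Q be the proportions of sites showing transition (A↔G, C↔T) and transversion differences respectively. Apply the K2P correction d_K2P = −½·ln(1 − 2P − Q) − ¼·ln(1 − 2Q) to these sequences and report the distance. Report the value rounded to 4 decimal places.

Differing sites — 2:T/G (Tv); 7:T/C (Ti); 19:T/A (Tv); 35:C/G (Tv).
Of the 4 differences, 1 transition and 3 transversions over 35 sites: P = 1/35 = 0.028571, Q = 3/35 = 0.085714.
d = −0.5·ln(0.857144) − 0.25·ln(0.828572) = −0.5·(-0.154149) − 0.25·(-0.188052) = 0.1241.

0.1241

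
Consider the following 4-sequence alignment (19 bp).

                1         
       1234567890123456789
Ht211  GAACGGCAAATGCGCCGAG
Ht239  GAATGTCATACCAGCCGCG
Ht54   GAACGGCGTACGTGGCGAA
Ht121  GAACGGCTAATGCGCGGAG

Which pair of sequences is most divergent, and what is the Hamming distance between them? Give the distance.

9

Pairwise Hamming distances:
  Ht211 vs Ht239: 7
  Ht211 vs Ht54: 6
  Ht211 vs Ht121: 2
  Ht239 vs Ht54: 8
  Ht239 vs Ht121: 9
  Ht54 vs Ht121: 7
The largest is 9, between Ht239 and Ht121.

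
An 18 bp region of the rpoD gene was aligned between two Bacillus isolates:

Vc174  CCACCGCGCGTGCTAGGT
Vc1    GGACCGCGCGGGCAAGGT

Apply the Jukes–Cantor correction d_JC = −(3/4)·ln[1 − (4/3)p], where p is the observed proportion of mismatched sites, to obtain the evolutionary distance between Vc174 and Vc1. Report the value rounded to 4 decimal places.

The sequences differ at positions 1 (C/G), 2 (C/G), 11 (T/G), 14 (T/A).
p = 4/18 = 0.222222.
d = −0.75 · ln(1 − (4/3)·0.222222) = −0.75 · ln(0.703704) = −0.75 · (-0.351397) = 0.2635.

0.2635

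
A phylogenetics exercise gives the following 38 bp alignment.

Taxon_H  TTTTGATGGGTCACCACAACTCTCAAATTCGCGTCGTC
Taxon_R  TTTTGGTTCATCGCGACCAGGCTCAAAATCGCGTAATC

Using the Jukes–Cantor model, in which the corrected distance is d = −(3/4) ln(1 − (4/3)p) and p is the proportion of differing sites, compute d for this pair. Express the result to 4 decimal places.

Mismatches occur at site 6 (A/G), site 8 (G/T), site 9 (G/C), site 10 (G/A), site 13 (A/G), site 15 (C/G), site 18 (A/C), site 20 (C/G), site 21 (T/G), site 28 (T/A), site 35 (C/A), site 36 (G/A).
p = 12/38 = 0.315789.
d = −0.75 · ln(1 − (4/3)·0.315789) = −0.75 · ln(0.578948) = −0.75 · (-0.546543) = 0.4099.

0.4099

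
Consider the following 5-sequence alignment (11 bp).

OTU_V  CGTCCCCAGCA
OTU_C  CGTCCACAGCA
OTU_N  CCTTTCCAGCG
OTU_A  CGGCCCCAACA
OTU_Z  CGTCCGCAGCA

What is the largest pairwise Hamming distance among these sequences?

6

Pairwise Hamming distances:
  OTU_V vs OTU_C: 1
  OTU_V vs OTU_N: 4
  OTU_V vs OTU_A: 2
  OTU_V vs OTU_Z: 1
  OTU_C vs OTU_N: 5
  OTU_C vs OTU_A: 3
  OTU_C vs OTU_Z: 1
  OTU_N vs OTU_A: 6
  OTU_N vs OTU_Z: 5
  OTU_A vs OTU_Z: 3
The largest is 6, between OTU_N and OTU_A.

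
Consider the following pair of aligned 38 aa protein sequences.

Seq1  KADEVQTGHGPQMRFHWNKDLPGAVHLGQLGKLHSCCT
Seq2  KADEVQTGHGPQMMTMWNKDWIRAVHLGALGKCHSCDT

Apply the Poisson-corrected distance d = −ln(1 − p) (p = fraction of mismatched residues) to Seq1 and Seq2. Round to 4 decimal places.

Mismatches occur at site 14 (R/M), site 15 (F/T), site 16 (H/M), site 21 (L/W), site 22 (P/I), site 23 (G/R), site 29 (Q/A), site 33 (L/C), site 37 (C/D).
p = 9/38 = 0.236842.
d = −ln(1 − 0.236842) = −ln(0.763158) = 0.2703.

0.2703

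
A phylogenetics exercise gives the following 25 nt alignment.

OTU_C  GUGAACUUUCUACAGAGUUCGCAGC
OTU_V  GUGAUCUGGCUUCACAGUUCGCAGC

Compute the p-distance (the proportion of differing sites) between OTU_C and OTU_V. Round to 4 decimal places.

0.2000

The sequences differ at positions 5 (A/U), 8 (U/G), 9 (U/G), 12 (A/U), 15 (G/C).
There are 5 differences over 25 sites, so p = 5/25 = 0.2000.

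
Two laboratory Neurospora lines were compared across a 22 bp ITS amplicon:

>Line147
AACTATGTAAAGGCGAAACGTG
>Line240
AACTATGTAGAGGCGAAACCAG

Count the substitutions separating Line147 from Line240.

3

The sequences differ at positions 10 (A/G), 20 (G/C), 21 (T/A).
That gives 3 mismatches out of 22 aligned sites, so the Hamming distance is 3.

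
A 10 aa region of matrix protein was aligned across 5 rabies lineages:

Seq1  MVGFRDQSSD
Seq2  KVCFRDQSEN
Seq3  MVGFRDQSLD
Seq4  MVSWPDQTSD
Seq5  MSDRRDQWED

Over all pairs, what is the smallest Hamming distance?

1

Pairwise Hamming distances:
  Seq1 vs Seq2: 4
  Seq1 vs Seq3: 1
  Seq1 vs Seq4: 4
  Seq1 vs Seq5: 5
  Seq2 vs Seq3: 4
  Seq2 vs Seq4: 7
  Seq2 vs Seq5: 6
  Seq3 vs Seq4: 5
  Seq3 vs Seq5: 5
  Seq4 vs Seq5: 6
The smallest is 1, between Seq1 and Seq3.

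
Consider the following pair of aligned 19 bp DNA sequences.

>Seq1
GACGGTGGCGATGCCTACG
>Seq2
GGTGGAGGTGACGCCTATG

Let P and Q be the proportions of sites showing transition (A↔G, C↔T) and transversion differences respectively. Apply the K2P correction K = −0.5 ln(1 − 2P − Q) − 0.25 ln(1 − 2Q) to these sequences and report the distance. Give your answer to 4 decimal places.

0.4603

Mismatches occur at site 2 (A/G, transition), site 3 (C/T, transition), site 6 (T/A, transversion), site 9 (C/T, transition), site 12 (T/C, transition), site 18 (C/T, transition).
Of the 6 differences, 5 transitions and 1 transversion over 19 sites: P = 5/19 = 0.263158, Q = 1/19 = 0.052632.
d = −0.5·ln(0.421052) − 0.25·ln(0.894736) = −0.5·(-0.864999) − 0.25·(-0.111227) = 0.4603.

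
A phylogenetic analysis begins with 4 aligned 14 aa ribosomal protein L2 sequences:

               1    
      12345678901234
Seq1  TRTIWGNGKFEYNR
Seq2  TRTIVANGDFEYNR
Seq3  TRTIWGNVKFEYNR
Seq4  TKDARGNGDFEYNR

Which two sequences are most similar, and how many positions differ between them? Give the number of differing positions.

Pairwise Hamming distances:
  Seq1 vs Seq2: 3
  Seq1 vs Seq3: 1
  Seq1 vs Seq4: 5
  Seq2 vs Seq3: 4
  Seq2 vs Seq4: 5
  Seq3 vs Seq4: 6
The smallest is 1, between Seq1 and Seq3.

1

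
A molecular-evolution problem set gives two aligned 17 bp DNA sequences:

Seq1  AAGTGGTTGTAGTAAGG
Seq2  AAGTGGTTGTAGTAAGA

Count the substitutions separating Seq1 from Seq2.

1

Differing sites — 17:G/A.
That gives 1 mismatch out of 17 aligned sites, so the Hamming distance is 1.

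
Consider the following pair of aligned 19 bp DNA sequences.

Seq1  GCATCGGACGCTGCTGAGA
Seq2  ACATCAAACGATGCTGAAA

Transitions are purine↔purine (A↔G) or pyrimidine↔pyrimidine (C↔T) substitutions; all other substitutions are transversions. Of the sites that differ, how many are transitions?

4

Differing sites — 1:G/A (Ti); 6:G/A (Ti); 7:G/A (Ti); 11:C/A (Tv); 18:G/A (Ti).
Of the 5 differences, 4 transitions and 1 transversion, so the answer is 4.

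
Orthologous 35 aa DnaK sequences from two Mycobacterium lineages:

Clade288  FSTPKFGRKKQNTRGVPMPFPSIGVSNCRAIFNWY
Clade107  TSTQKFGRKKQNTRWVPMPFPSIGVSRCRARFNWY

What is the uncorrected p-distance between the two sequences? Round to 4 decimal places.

The sequences differ at positions 1 (F/T), 4 (P/Q), 15 (G/W), 27 (N/R), 31 (I/R).
There are 5 differences over 35 sites, so p = 5/35 = 0.1429.

0.1429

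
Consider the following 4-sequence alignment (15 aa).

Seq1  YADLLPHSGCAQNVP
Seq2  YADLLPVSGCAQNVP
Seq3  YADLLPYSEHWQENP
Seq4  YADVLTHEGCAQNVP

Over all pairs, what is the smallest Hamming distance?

1

Pairwise Hamming distances:
  Seq1 vs Seq2: 1
  Seq1 vs Seq3: 6
  Seq1 vs Seq4: 3
  Seq2 vs Seq3: 6
  Seq2 vs Seq4: 4
  Seq3 vs Seq4: 9
The smallest is 1, between Seq1 and Seq2.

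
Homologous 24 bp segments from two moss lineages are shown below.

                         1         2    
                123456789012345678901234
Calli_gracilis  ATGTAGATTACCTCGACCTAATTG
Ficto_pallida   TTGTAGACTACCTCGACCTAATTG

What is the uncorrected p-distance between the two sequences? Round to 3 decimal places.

Differing sites — 1:A/T; 8:T/C.
There are 2 differences over 24 sites, so p = 2/24 = 0.083.

0.083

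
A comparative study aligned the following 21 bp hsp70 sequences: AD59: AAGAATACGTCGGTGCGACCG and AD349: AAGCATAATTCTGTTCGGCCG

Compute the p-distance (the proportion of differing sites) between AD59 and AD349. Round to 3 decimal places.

0.286

Mismatches occur at site 4 (A/C), site 8 (C/A), site 9 (G/T), site 12 (G/T), site 15 (G/T), site 18 (A/G).
There are 6 differences over 21 sites, so p = 6/21 = 0.286.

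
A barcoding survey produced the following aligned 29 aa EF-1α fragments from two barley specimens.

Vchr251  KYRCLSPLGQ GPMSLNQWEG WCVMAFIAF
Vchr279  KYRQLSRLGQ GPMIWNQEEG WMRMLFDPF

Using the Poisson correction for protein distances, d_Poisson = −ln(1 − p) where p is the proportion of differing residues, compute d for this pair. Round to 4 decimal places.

Mismatches occur at site 4 (C/Q), site 7 (P/R), site 14 (S/I), site 15 (L/W), site 18 (W/E), site 22 (C/M), site 23 (V/R), site 25 (A/L), site 27 (I/D), site 28 (A/P).
p = 10/29 = 0.344828.
d = −ln(1 − 0.344828) = −ln(0.655172) = 0.4229.

0.4229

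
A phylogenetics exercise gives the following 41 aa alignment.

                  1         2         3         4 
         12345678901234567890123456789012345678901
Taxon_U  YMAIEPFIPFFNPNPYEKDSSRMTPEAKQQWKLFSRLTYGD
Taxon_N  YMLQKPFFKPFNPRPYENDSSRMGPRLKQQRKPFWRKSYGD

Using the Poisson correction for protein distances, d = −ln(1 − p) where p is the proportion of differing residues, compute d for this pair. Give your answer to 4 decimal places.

Differing sites — 3:A/L; 4:I/Q; 5:E/K; 8:I/F; 9:P/K; 10:F/P; 14:N/R; 18:K/N; 24:T/G; 26:E/R; 27:A/L; 31:W/R; 33:L/P; 35:S/W; 37:L/K; 38:T/S.
p = 16/41 = 0.390244.
d = −ln(1 − 0.390244) = −ln(0.609756) = 0.4947.

0.4947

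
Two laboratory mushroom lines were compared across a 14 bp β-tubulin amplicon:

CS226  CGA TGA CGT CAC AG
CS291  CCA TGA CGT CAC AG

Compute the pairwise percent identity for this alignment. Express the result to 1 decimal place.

Differing sites — 2:G/C.
13 of the 14 sites match, so the percent identity is 13/14 × 100 = 92.9%.

92.9%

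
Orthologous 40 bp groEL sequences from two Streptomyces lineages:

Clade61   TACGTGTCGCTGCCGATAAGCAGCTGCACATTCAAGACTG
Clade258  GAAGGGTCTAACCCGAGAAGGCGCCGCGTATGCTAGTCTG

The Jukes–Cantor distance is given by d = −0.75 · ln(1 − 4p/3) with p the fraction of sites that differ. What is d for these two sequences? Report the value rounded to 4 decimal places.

0.5716

The sequences differ at positions 1 (T/G), 3 (C/A), 5 (T/G), 9 (G/T), 10 (C/A), 11 (T/A), 12 (G/C), 17 (T/G), 21 (C/G), 22 (A/C), 25 (T/C), 28 (A/G), 29 (C/T), 32 (T/G), 34 (A/T), 37 (A/T).
p = 16/40 = 0.400000.
d = −0.75 · ln(1 − (4/3)·0.400000) = −0.75 · ln(0.466667) = −0.75 · (-0.762139) = 0.5716.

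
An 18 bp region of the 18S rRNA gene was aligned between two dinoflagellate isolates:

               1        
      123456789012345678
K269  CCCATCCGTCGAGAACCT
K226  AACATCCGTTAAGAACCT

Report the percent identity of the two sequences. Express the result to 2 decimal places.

77.78%

Differing sites — 1:C/A; 2:C/A; 10:C/T; 11:G/A.
14 of the 18 sites match, so the percent identity is 14/18 × 100 = 77.78%.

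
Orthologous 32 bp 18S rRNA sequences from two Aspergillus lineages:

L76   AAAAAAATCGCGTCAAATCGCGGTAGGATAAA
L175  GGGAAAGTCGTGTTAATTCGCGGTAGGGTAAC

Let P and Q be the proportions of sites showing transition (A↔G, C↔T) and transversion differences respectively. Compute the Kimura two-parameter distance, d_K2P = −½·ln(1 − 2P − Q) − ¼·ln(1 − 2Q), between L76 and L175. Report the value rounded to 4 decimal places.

0.3800

Mismatches occur at site 1 (A/G, transition), site 2 (A/G, transition), site 3 (A/G, transition), site 7 (A/G, transition), site 11 (C/T, transition), site 14 (C/T, transition), site 17 (A/T, transversion), site 28 (A/G, transition), site 32 (A/C, transversion).
Of the 9 differences, 7 transitions and 2 transversions over 32 sites: P = 7/32 = 0.218750, Q = 2/32 = 0.062500.
d = −0.5·ln(0.500000) − 0.25·ln(0.875000) = −0.5·(-0.693147) − 0.25·(-0.133531) = 0.3800.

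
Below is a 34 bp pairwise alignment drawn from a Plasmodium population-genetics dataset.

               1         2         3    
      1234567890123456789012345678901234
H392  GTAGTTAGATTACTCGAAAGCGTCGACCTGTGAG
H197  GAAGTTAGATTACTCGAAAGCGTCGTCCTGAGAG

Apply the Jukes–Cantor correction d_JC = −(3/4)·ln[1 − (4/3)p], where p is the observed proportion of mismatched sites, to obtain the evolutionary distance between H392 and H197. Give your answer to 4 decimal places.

Mismatches occur at site 2 (T↔A), site 26 (A↔T), site 31 (T↔A).
p = 3/34 = 0.088235.
d = −0.75 · ln(1 − (4/3)·0.088235) = −0.75 · ln(0.882353) = −0.75 · (-0.125163) = 0.0939.

0.0939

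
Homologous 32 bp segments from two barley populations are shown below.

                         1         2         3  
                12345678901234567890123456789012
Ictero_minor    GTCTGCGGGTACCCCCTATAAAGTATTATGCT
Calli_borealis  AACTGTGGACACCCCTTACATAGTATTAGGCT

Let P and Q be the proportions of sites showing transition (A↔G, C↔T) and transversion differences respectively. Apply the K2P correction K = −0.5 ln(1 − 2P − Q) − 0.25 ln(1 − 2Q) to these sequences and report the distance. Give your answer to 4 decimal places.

0.3682

Differing sites — 1:G/A (Ti); 2:T/A (Tv); 6:C/T (Ti); 9:G/A (Ti); 10:T/C (Ti); 16:C/T (Ti); 19:T/C (Ti); 21:A/T (Tv); 29:T/G (Tv).
Of the 9 differences, 6 transitions and 3 transversions over 32 sites: P = 6/32 = 0.187500, Q = 3/32 = 0.093750.
d = −0.5·ln(0.531250) − 0.25·ln(0.812500) = −0.5·(-0.632523) − 0.25·(-0.207639) = 0.3682.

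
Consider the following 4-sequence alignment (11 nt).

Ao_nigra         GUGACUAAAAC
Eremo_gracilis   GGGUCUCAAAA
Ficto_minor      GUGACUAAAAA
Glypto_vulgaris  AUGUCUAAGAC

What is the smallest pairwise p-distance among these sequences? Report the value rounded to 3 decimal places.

Pairwise Hamming distances:
  Ao_nigra vs Eremo_gracilis: 4
  Ao_nigra vs Ficto_minor: 1
  Ao_nigra vs Glypto_vulgaris: 3
  Eremo_gracilis vs Ficto_minor: 3
  Eremo_gracilis vs Glypto_vulgaris: 5
  Ficto_minor vs Glypto_vulgaris: 4
The smallest is 1 mismatch, between Ao_nigra and Ficto_minor; p = 1/11 = 0.091.

0.091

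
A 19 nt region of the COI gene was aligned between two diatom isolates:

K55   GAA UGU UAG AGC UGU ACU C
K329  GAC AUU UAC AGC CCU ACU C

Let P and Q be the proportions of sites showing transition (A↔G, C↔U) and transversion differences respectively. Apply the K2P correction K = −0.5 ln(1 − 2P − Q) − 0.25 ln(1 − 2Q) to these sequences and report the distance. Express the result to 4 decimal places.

0.4166

Mismatches occur at site 3 (A→C, transversion), site 4 (U→A, transversion), site 5 (G→U, transversion), site 9 (G→C, transversion), site 13 (U→C, transition), site 14 (G→C, transversion).
Of the 6 differences, 1 transition and 5 transversions over 19 sites: P = 1/19 = 0.052632, Q = 5/19 = 0.263158.
d = −0.5·ln(0.631578) − 0.25·ln(0.473684) = −0.5·(-0.459534) − 0.25·(-0.747215) = 0.4166.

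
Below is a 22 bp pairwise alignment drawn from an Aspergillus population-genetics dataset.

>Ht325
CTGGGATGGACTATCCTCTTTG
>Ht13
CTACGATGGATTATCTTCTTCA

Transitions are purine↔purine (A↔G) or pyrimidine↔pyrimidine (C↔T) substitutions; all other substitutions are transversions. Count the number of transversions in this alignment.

The sequences differ at positions 3 (G/A, transition), 4 (G/C, transversion), 11 (C/T, transition), 16 (C/T, transition), 21 (T/C, transition), 22 (G/A, transition).
Of the 6 differences, 5 transitions and 1 transversion, so the answer is 1.

1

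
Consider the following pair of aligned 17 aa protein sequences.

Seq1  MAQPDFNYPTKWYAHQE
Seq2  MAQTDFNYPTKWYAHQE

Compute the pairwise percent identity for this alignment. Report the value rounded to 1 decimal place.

94.1%

Differing sites — 4:P/T.
16 of the 17 sites match, so the percent identity is 16/17 × 100 = 94.1%.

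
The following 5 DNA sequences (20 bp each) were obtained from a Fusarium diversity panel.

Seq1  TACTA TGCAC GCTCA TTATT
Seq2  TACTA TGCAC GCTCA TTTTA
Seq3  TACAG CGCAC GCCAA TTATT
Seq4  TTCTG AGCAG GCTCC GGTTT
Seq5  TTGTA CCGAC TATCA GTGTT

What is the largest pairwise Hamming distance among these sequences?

Pairwise Hamming distances:
  Seq1 vs Seq2: 2
  Seq1 vs Seq3: 5
  Seq1 vs Seq4: 8
  Seq1 vs Seq5: 9
  Seq2 vs Seq3: 7
  Seq2 vs Seq4: 8
  Seq2 vs Seq5: 10
  Seq3 vs Seq4: 10
  Seq3 vs Seq5: 12
  Seq4 vs Seq5: 11
The largest is 12, between Seq3 and Seq5.

12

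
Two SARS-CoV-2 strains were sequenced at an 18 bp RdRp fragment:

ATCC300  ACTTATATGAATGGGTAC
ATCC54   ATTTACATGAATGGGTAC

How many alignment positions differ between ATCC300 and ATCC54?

Mismatches occur at site 2 (C→T), site 6 (T→C).
That gives 2 mismatches out of 18 aligned sites, so the Hamming distance is 2.

2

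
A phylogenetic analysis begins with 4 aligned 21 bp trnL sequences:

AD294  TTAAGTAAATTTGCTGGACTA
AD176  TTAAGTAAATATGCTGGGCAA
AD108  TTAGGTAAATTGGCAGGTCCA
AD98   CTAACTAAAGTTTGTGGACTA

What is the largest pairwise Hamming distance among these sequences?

Pairwise Hamming distances:
  AD294 vs AD176: 3
  AD294 vs AD108: 5
  AD294 vs AD98: 5
  AD176 vs AD108: 6
  AD176 vs AD98: 8
  AD108 vs AD98: 10
The largest is 10, between AD108 and AD98.

10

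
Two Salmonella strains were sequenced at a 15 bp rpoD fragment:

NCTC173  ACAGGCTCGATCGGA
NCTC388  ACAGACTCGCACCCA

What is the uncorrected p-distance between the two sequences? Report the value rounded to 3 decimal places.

The sequences differ at positions 5 (G/A), 10 (A/C), 11 (T/A), 13 (G/C), 14 (G/C).
There are 5 differences over 15 sites, so p = 5/15 = 0.333.

0.333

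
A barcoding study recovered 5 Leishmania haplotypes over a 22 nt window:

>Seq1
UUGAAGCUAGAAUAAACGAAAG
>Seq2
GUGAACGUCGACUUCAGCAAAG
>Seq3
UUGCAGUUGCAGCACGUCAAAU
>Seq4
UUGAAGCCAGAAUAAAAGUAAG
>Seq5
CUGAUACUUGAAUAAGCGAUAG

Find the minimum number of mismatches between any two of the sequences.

Pairwise Hamming distances:
  Seq1 vs Seq2: 9
  Seq1 vs Seq3: 11
  Seq1 vs Seq4: 3
  Seq1 vs Seq5: 6
  Seq2 vs Seq3: 12
  Seq2 vs Seq4: 11
  Seq2 vs Seq5: 12
  Seq3 vs Seq4: 13
  Seq3 vs Seq5: 14
  Seq4 vs Seq5: 9
The smallest is 3, between Seq1 and Seq4.

3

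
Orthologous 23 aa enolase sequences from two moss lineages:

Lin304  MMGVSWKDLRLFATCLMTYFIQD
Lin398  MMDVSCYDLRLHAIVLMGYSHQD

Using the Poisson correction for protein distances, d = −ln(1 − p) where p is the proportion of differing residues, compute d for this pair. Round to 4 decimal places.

The sequences differ at positions 3 (G/D), 6 (W/C), 7 (K/Y), 12 (F/H), 14 (T/I), 15 (C/V), 18 (T/G), 20 (F/S), 21 (I/H).
p = 9/23 = 0.391304.
d = −ln(1 − 0.391304) = −ln(0.608696) = 0.4964.

0.4964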